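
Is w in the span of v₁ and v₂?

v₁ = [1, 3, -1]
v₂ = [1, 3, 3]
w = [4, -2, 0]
No

Form the augmented matrix and row-reduce:
[v₁|v₂|w] = 
  [  1,   1,   4]
  [  3,   3,  -2]
  [ -1,   3,   0]
R2 → R2 - (3)·R1
R3 → R3 + (1)·R1
Swap R2 ↔ R3
REF = 
  [  1,   1,   4]
  [  0,   4,   4]
  [  0,   0, -14]

Row 3 reads [0 0 | -14], i.e. 0 = -14, so the system is inconsistent and w ∉ span{v₁, v₂}.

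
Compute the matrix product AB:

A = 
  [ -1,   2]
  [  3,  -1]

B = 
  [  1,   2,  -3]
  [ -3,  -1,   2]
AB = 
  [ -7,  -4,   7]
  [  6,   7, -11]

A is 2×2 and B is 2×3, so AB is 2×3. Each entry is (row of A)·(column of B):
AB[1,1] = (-1)(1) + (2)(-3) = -7
AB[1,2] = (-1)(2) + (2)(-1) = -4
AB[1,3] = (-1)(-3) + (2)(2) = 7
AB[2,1] = (3)(1) + (-1)(-3) = 6
AB[2,2] = (3)(2) + (-1)(-1) = 7
AB[2,3] = (3)(-3) + (-1)(2) = -11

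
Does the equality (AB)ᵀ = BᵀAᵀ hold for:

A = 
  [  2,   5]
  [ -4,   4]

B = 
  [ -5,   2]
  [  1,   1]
Yes

(AB)ᵀ = 
  [ -5,  24]
  [  9,  -4]

BᵀAᵀ = 
  [ -5,  24]
  [  9,  -4]

Both sides are equal — this is the standard identity (AB)ᵀ = BᵀAᵀ, which holds for all A, B.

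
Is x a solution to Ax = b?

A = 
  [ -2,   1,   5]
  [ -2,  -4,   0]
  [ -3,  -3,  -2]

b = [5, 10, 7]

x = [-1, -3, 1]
No

Ax = [4, 14, 10] ≠ b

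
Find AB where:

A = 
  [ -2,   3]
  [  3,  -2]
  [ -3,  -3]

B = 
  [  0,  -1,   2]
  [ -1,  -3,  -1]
AB = 
  [ -3,  -7,  -7]
  [  2,   3,   8]
  [  3,  12,  -3]

A is 3×2 and B is 2×3, so AB is 3×3. Each entry is (row of A)·(column of B):
AB[1,1] = (-2)(0) + (3)(-1) = -3
AB[1,2] = (-2)(-1) + (3)(-3) = -7
AB[1,3] = (-2)(2) + (3)(-1) = -7
AB[2,1] = (3)(0) + (-2)(-1) = 2
AB[2,2] = (3)(-1) + (-2)(-3) = 3
AB[2,3] = (3)(2) + (-2)(-1) = 8
AB[3,1] = (-3)(0) + (-3)(-1) = 3
AB[3,2] = (-3)(-1) + (-3)(-3) = 12
AB[3,3] = (-3)(2) + (-3)(-1) = -3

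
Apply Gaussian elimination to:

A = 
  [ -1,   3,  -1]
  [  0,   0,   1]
Row operations:
No row operations needed (already in echelon form).

Resulting echelon form:
REF = 
  [ -1,   3,  -1]
  [  0,   0,   1]

Rank = 2 (number of non-zero pivot rows).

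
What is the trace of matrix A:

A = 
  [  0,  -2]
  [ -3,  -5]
-5

tr(A) = 0 + -5 = -5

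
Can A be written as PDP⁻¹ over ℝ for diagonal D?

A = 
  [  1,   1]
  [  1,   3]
Yes

tr(A) = 4, det(A) = 2
Characteristic polynomial: λ² - tr(A)λ + det(A) = λ² - 4λ + 2
λ² - 4λ + 2 = 0  ⇒  λ = (4 ± √((-4)² - 4·(2)))/2 = (4 ± √(8))/2
  = 2 + √2,  2 - √2
Eigenvalues: 2 + √2, 2 - √2  (≈ 3.414, 0.5858)
The two irrational eigenvalues are distinct (simple), so each has alg. mult. = geom. mult. = 1.
Sum of geometric multiplicities equals n, so A has n independent eigenvectors.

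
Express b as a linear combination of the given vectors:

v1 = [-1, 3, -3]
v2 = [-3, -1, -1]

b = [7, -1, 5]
c1 = -1, c2 = -2

b = -1·v1 + -2·v2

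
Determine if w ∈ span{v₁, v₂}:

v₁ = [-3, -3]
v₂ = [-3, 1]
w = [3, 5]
Yes

Form the augmented matrix and row-reduce:
[v₁|v₂|w] = 
  [ -3,  -3,   3]
  [ -3,   1,   5]
R2 → R2 - (1)·R1
REF = 
  [ -3,  -3,   3]
  [  0,   4,   2]

No row of the form [0 0 | nonzero], so the system is consistent. Back-substitution gives c₁ = -3/2, c₂ = 1/2: w = (-3/2)·v₁ + (1/2)·v₂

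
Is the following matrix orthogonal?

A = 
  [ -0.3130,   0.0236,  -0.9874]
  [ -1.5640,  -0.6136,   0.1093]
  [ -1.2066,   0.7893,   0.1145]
No

AᵀA = 
  [  3.9999,  -0.0001,   0]
  [ -0.0001,   1.0001,   0]
  [  0,   0,   1]
≠ I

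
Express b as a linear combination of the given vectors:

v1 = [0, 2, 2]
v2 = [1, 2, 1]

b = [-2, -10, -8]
c1 = -3, c2 = -2

b = -3·v1 + -2·v2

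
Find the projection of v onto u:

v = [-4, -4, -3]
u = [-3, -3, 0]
v·u = (-4)(-3) + (-4)(-3) + (-3)(0) = 24
u·u = (-3)² + (-3)² + (0)² = 18
proj_u(v) = (v·u / u·u) × u = (24/18) × u = (4/3) × u

proj_u(v) = [-4, -4, 0]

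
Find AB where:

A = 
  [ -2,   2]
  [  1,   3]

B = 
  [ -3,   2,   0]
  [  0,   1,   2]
AB = 
  [  6,  -2,   4]
  [ -3,   5,   6]

A is 2×2 and B is 2×3, so AB is 2×3. Each entry is (row of A)·(column of B):
AB[1,1] = (-2)(-3) + (2)(0) = 6
AB[1,2] = (-2)(2) + (2)(1) = -2
AB[1,3] = (-2)(0) + (2)(2) = 4
AB[2,1] = (1)(-3) + (3)(0) = -3
AB[2,2] = (1)(2) + (3)(1) = 5
AB[2,3] = (1)(0) + (3)(2) = 6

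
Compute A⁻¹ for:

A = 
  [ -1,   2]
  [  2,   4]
det(A) = (-1)(4) - (2)(2) = -8
For a 2×2 matrix, A⁻¹ = (1/det(A)) · [[d, -b], [-c, a]]
    = (-1/8) · [[4, -2], [-2, -1]]

A⁻¹ = 
  [-1/2,  1/4]
  [ 1/4,  1/8]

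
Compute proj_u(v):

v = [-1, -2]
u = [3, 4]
proj_u(v) = [-33/25, -44/25]

v·u = (-1)(3) + (-2)(4) = -11
u·u = (3)² + (4)² = 25
proj_u(v) = (v·u / u·u) × u = (-11/25) × u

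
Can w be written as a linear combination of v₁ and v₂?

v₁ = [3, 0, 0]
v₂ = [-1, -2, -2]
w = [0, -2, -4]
No

Form the augmented matrix and row-reduce:
[v₁|v₂|w] = 
  [  3,  -1,   0]
  [  0,  -2,  -2]
  [  0,  -2,  -4]
R3 → R3 - (1)·R2
REF = 
  [  3,  -1,   0]
  [  0,  -2,  -2]
  [  0,   0,  -2]

Row 3 reads [0 0 | -2], i.e. 0 = -2, so the system is inconsistent and w ∉ span{v₁, v₂}.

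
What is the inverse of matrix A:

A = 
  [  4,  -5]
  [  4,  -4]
det(A) = (4)(-4) - (-5)(4) = 4
For a 2×2 matrix, A⁻¹ = (1/det(A)) · [[d, -b], [-c, a]]
    = (1/4) · [[-4, 5], [-4, 4]]

A⁻¹ = 
  [ -1, 5/4]
  [ -1,   1]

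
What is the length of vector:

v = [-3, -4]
5

||v||₂ = √((-3)² + (-4)²) = √25 = 5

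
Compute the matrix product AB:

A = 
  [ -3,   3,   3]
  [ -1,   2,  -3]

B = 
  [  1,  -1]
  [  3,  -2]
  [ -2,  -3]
AB = 
  [  0, -12]
  [ 11,   6]

A is 2×3 and B is 3×2, so AB is 2×2. Each entry is (row of A)·(column of B):
AB[1,1] = (-3)(1) + (3)(3) + (3)(-2) = 0
AB[1,2] = (-3)(-1) + (3)(-2) + (3)(-3) = -12
AB[2,1] = (-1)(1) + (2)(3) + (-3)(-2) = 11
AB[2,2] = (-1)(-1) + (2)(-2) + (-3)(-3) = 6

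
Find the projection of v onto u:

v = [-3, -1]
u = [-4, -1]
v·u = (-3)(-4) + (-1)(-1) = 13
u·u = (-4)² + (-1)² = 17
proj_u(v) = (v·u / u·u) × u = (13/17) × u

proj_u(v) = [-52/17, -13/17]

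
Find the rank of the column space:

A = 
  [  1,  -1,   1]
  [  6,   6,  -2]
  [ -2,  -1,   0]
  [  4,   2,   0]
Row reduce:
R2 → R2 - (6)·R1
R3 → R3 + (2)·R1
R4 → R4 - (4)·R1
R3 → R3 + (1/4)·R2
R4 → R4 - (1/2)·R2
REF = 
  [  1,  -1,   1]
  [  0,  12,  -8]
  [  0,   0,   0]
  [  0,   0,   0]
Pivot columns: 1, 2 → 2 pivots.
dim(Col(A)) = number of pivot columns = 2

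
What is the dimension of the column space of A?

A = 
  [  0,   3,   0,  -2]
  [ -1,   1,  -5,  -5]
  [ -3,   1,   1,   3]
Row reduce:
Swap R1 ↔ R2
R3 → R3 - (3)·R1
R3 → R3 + (2/3)·R2
REF = 
  [  -1,    1,   -5,   -5]
  [   0,    3,    0,   -2]
  [   0,    0,   16, 50/3]
Pivot columns: 1, 2, 3 → 3 pivots.
dim(Col(A)) = number of pivot columns = 3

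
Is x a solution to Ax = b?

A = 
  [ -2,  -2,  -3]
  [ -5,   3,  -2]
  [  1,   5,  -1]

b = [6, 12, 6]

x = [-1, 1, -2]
Yes

Ax = [6, 12, 6] = b ✓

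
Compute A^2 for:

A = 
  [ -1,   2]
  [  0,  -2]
A² = A·A:
A²[1,1] = (-1)(-1) + (2)(0) = 1
A²[1,2] = (-1)(2) + (2)(-2) = -6
A²[2,1] = (0)(-1) + (-2)(0) = 0
A²[2,2] = (0)(2) + (-2)(-2) = 4
A² = 
  [  1,  -6]
  [  0,   4]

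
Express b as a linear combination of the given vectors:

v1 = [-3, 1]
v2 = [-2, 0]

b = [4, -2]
c1 = -2, c2 = 1

b = -2·v1 + 1·v2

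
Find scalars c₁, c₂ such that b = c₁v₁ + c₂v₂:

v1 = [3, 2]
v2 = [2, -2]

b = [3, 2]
c1 = 1, c2 = 0

b = 1·v1 + 0·v2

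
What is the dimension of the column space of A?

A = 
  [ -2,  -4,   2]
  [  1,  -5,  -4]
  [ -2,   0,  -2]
dim(Col(A)) = 3

Row reduce:
R2 → R2 + (1/2)·R1
R3 → R3 - (1)·R1
R3 → R3 + (4/7)·R2
REF = 
  [   -2,    -4,     2]
  [    0,    -7,    -3]
  [    0,     0, -40/7]
Pivot columns: 1, 2, 3 → 3 pivots.
dim(Col(A)) = number of pivot columns = 3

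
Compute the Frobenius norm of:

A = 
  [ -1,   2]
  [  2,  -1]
||A||_F = 3.162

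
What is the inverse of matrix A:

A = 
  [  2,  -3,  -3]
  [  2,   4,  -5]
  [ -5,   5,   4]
det(A) = (2)·((4)(4) - (-5)(5)) - (-3)·((2)(4) - (-5)(-5)) + (-3)·((2)(5) - (4)(-5))
  = (2)(41) - (-3)(-17) + (-3)(30)
  = -59
det(A) = -59 ≠ 0, so A is invertible.

Cofactors Cᵢⱼ = (-1)ⁱ⁺ʲ·Mᵢⱼ:
C = 
  [ 41,  17,  30]
  [ -3,  -7,   5]
  [ 27,   4,  14]

adj(A) = Cᵀ:
adj(A) = 
  [ 41,  -3,  27]
  [ 17,  -7,   4]
  [ 30,   5,  14]

A⁻¹ = (-1/59) · adj(A):
A⁻¹ = 
  [-41/59,   3/59, -27/59]
  [-17/59,   7/59,  -4/59]
  [-30/59,  -5/59, -14/59]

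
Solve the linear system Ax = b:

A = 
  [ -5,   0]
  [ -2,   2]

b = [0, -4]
x = [0, -2]

Row reduce the augmented matrix [A|b]:
R2 → R2 - (2/5)·R1
REF = 
  [ -5,   0,   0]
  [  0,   2,  -4]

Back-substitution:
x₂ = (-4) / 2 = -2
x₁ = (0 - (0)(-2)) / (-5) = 0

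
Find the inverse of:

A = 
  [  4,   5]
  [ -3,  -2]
det(A) = (4)(-2) - (5)(-3) = 7
For a 2×2 matrix, A⁻¹ = (1/det(A)) · [[d, -b], [-c, a]]
    = (1/7) · [[-2, -5], [3, 4]]

A⁻¹ = 
  [-2/7, -5/7]
  [ 3/7,  4/7]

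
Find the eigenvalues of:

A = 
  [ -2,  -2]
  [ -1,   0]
λ = -1 + √3, -1 - √3  (≈ 0.7321, -2.732)

tr(A) = -2, det(A) = -2
Characteristic polynomial: λ² - tr(A)λ + det(A) = λ² + 2λ - 2
λ² + 2λ - 2 = 0  ⇒  λ = (-2 ± √((2)² - 4·(-2)))/2 = (-2 ± √(12))/2
  = -1 + √3,  -1 - √3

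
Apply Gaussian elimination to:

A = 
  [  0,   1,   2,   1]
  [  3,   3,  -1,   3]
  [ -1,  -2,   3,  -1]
Row operations:
Swap R1 ↔ R2
R3 → R3 + (1/3)·R1
R3 → R3 + (1)·R2

Resulting echelon form:
REF = 
  [   3,    3,   -1,    3]
  [   0,    1,    2,    1]
  [   0,    0, 14/3,    1]

Rank = 3 (number of non-zero pivot rows).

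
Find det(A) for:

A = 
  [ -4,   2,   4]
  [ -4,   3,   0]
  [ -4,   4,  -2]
Cofactor expansion along row 1:
det(A) = (-4)·((3)(-2) - (0)(4)) - (2)·((-4)(-2) - (0)(-4)) + (4)·((-4)(4) - (3)(-4))
  = (-4)(-6) - (2)(8) + (4)(-4)
  = -8

det(A) = -8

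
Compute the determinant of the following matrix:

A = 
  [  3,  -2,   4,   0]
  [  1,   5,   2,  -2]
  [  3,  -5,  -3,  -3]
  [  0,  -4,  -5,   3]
-492

Cofactor expansion along row 1: det(A) = a₁₁M₁₁ - a₁₂M₁₂ + a₁₃M₁₃ - a₁₄M₁₄

M₁₁ = det[[5, 2, -2]; [-5, -3, -3]; [-4, -5, 3]]
  = (5)·((-3)(3) - (-3)(-5)) - (2)·((-5)(3) - (-3)(-4)) + (-2)·((-5)(-5) - (-3)(-4))
  = (5)(-24) - (2)(-27) + (-2)(13)
  = -92
M₁₂ = det[[1, 2, -2]; [3, -3, -3]; [0, -5, 3]]
  = (1)·((-3)(3) - (-3)(-5)) - (2)·((3)(3) - (-3)(0)) + (-2)·((3)(-5) - (-3)(0))
  = (1)(-24) - (2)(9) + (-2)(-15)
  = -12
M₁₃ = det[[1, 5, -2]; [3, -5, -3]; [0, -4, 3]]
  = (1)·((-5)(3) - (-3)(-4)) - (5)·((3)(3) - (-3)(0)) + (-2)·((3)(-4) - (-5)(0))
  = (1)(-27) - (5)(9) + (-2)(-12)
  = -48
M₁₄ = det[[1, 5, 2]; [3, -5, -3]; [0, -4, -5]]
  = (1)·((-5)(-5) - (-3)(-4)) - (5)·((3)(-5) - (-3)(0)) + (2)·((3)(-4) - (-5)(0))
  = (1)(13) - (5)(-15) + (2)(-12)
  = 64

det(A) = (3)(-92) - (-2)(-12) + (4)(-48) - (0)(64) = -492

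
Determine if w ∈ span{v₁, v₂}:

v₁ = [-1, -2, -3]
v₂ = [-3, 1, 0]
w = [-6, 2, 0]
Yes

Form the augmented matrix and row-reduce:
[v₁|v₂|w] = 
  [ -1,  -3,  -6]
  [ -2,   1,   2]
  [ -3,   0,   0]
R2 → R2 - (2)·R1
R3 → R3 - (3)·R1
R3 → R3 - (9/7)·R2
REF = 
  [ -1,  -3,  -6]
  [  0,   7,  14]
  [  0,   0,   0]

No row of the form [0 0 | nonzero], so the system is consistent. Back-substitution gives c₁ = 0, c₂ = 2: w = (0)·v₁ + (2)·v₂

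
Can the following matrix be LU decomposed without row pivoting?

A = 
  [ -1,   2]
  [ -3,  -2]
Yes.
A[1,1] = -1 ≠ 0, so Gaussian elimination proceeds without a row swap: multiplier ℓ₂₁ = (-3)/(-1) = 3, and U[2,2] = -2 - (3)(2) = -8.
L = 
  [  1,   0]
  [  3,   1]
U = 
  [ -1,   2]
  [  0,  -8]
Check row 2 of LU: [(3)(-1), (3)(2) + (-8)] = [-3, -2] = row 2 of A ✓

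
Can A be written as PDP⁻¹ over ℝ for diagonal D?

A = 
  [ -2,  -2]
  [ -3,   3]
Yes

tr(A) = 1, det(A) = -12
Characteristic polynomial: λ² - tr(A)λ + det(A) = λ² - λ - 12
λ² - λ - 12 = (λ + 3)(λ - 4)
Eigenvalues: 4, -3
λ=-3: alg. mult. = 1, geom. mult. = 2 - rank(A - (-3)I) = 2 - 1 = 1
λ=4: alg. mult. = 1, geom. mult. = 2 - rank(A - (4)I) = 2 - 1 = 1
Sum of geometric multiplicities equals n, so A has n independent eigenvectors.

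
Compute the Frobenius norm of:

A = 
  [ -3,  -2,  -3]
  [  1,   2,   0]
||A||_F = 5.196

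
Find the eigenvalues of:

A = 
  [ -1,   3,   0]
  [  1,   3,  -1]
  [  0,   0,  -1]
Characteristic polynomial: det(λI - A) = λ³ - λ² - 8λ - 6
Testing integer divisors of the constant term: p(-1) = 0, so (λ + 1) is a factor:
p(λ) = (λ + 1)(λ² - 2λ - 6)
λ² - 2λ - 6 = 0  ⇒  λ = (2 ± √((-2)² - 4·(-6)))/2 = (2 ± √(28))/2
  = 1 + √7,  1 - √7

λ = -1, 1 + √7, 1 - √7  (≈ -1, 3.646, -1.646)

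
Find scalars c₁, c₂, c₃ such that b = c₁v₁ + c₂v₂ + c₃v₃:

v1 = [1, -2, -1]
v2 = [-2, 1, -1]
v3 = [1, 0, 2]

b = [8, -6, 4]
c1 = 2, c2 = -2, c3 = 2

b = 2·v1 + -2·v2 + 2·v3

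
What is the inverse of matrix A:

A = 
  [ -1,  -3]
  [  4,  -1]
det(A) = (-1)(-1) - (-3)(4) = 13
For a 2×2 matrix, A⁻¹ = (1/det(A)) · [[d, -b], [-c, a]]
    = (1/13) · [[-1, 3], [-4, -1]]

A⁻¹ = 
  [-1/13,  3/13]
  [-4/13, -1/13]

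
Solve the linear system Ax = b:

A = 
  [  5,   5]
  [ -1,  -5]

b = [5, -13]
Row reduce the augmented matrix [A|b]:
R2 → R2 + (1/5)·R1
REF = 
  [  5,   5,   5]
  [  0,  -4, -12]

Back-substitution:
x₂ = (-12) / (-4) = 3
x₁ = (5 - (5)(3)) / 5 = -2

x = [-2, 3]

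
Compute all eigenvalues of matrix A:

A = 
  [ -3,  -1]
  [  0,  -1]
λ = -1, -3

tr(A) = -4, det(A) = 3
Characteristic polynomial: λ² - tr(A)λ + det(A) = λ² + 4λ + 3
λ² + 4λ + 3 = (λ + 3)(λ + 1)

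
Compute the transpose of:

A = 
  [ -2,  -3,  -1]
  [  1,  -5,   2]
Aᵀ = 
  [ -2,   1]
  [ -3,  -5]
  [ -1,   2]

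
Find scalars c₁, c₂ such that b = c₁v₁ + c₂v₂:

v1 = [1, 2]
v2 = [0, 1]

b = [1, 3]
c1 = 1, c2 = 1

b = 1·v1 + 1·v2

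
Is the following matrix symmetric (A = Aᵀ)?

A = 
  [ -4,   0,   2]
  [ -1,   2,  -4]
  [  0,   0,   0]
No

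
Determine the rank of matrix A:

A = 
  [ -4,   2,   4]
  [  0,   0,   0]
rank(A) = 1

Row reduce:
(no row operations needed)
REF = 
  [ -4,   2,   4]
  [  0,   0,   0]
Pivot columns: 1 → 1 pivot.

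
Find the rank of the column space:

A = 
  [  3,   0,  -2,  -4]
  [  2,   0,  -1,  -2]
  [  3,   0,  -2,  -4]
Row reduce:
R2 → R2 - (2/3)·R1
R3 → R3 - (1)·R1
REF = 
  [  3,   0,  -2,  -4]
  [  0,   0, 1/3, 2/3]
  [  0,   0,   0,   0]
Pivot columns: 1, 3 → 2 pivots.
dim(Col(A)) = number of pivot columns = 2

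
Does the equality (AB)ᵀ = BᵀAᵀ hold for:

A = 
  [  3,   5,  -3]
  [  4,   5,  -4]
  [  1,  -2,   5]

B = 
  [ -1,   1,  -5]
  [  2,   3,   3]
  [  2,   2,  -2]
Yes

(AB)ᵀ = 
  [  1,  -2,   5]
  [ 12,  11,   5]
  [  6,   3, -21]

BᵀAᵀ = 
  [  1,  -2,   5]
  [ 12,  11,   5]
  [  6,   3, -21]

Both sides are equal — this is the standard identity (AB)ᵀ = BᵀAᵀ, which holds for all A, B.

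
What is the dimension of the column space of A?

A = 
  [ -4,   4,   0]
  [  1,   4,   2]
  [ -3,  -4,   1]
Row reduce:
R2 → R2 + (1/4)·R1
R3 → R3 - (3/4)·R1
R3 → R3 + (7/5)·R2
REF = 
  [  -4,    4,    0]
  [   0,    5,    2]
  [   0,    0, 19/5]
Pivot columns: 1, 2, 3 → 3 pivots.
dim(Col(A)) = number of pivot columns = 3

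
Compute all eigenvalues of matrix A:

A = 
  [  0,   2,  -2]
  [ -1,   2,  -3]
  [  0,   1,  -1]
λ = 0, (1 + i√11)/2, (1 - i√11)/2  (≈ 0, 0.5 + 1.658i, 0.5 - 1.658i)

Characteristic polynomial: det(λI - A) = λ³ - λ² + 3λ
The constant term is 0, so λ = 0 is a root: p(λ) = λ(λ² - λ + 3)
λ² - λ + 3 = 0  ⇒  λ = (1 ± √((-1)² - 4·(3)))/2 = (1 ± √(-11))/2
  = (1 + i√11)/2,  (1 - i√11)/2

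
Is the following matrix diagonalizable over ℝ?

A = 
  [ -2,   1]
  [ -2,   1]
Yes

tr(A) = -1, det(A) = 0
Characteristic polynomial: λ² - tr(A)λ + det(A) = λ² + λ
λ² + λ = λ(λ + 1)
Eigenvalues: 0, -1
λ=-1: alg. mult. = 1, geom. mult. = 2 - rank(A - (-1)I) = 2 - 1 = 1
λ=0: alg. mult. = 1, geom. mult. = 2 - rank(A - (0)I) = 2 - 1 = 1
Sum of geometric multiplicities equals n, so A has n independent eigenvectors.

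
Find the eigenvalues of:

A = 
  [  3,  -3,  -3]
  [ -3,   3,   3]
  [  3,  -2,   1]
Characteristic polynomial: det(λI - A) = λ³ - 7λ² + 21λ
The constant term is 0, so λ = 0 is a root: p(λ) = λ(λ² - 7λ + 21)
λ² - 7λ + 21 = 0  ⇒  λ = (7 ± √((-7)² - 4·(21)))/2 = (7 ± √(-35))/2
  = (7 + i√35)/2,  (7 - i√35)/2

λ = 0, (7 + i√35)/2, (7 - i√35)/2  (≈ 0, 3.5 + 2.958i, 3.5 - 2.958i)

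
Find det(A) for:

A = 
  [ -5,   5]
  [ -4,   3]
5

For a 2×2 matrix, det = ad - bc = (-5)(3) - (5)(-4) = 5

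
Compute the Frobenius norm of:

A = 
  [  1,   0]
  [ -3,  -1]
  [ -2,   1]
||A||_F = 4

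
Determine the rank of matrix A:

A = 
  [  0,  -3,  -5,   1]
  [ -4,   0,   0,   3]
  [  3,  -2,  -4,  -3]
rank(A) = 3

Row reduce:
Swap R1 ↔ R2
R3 → R3 + (3/4)·R1
R3 → R3 - (2/3)·R2
REF = 
  [    -4,      0,      0,      3]
  [     0,     -3,     -5,      1]
  [     0,      0,   -2/3, -17/12]
Pivot columns: 1, 2, 3 → 3 pivots.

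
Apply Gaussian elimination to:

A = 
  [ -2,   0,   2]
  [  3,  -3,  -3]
Row operations:
R2 → R2 + (3/2)·R1

Resulting echelon form:
REF = 
  [ -2,   0,   2]
  [  0,  -3,   0]

Rank = 2 (number of non-zero pivot rows).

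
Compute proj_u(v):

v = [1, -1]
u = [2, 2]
v·u = (1)(2) + (-1)(2) = 0
u·u = (2)² + (2)² = 8
proj_u(v) = (v·u / u·u) × u = (0/8) × u = (0) × u

proj_u(v) = [0, 0]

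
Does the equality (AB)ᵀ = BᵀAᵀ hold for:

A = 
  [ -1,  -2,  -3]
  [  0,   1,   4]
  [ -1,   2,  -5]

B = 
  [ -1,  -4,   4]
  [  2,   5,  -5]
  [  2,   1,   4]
Yes

(AB)ᵀ = 
  [ -9,  10,  -5]
  [ -9,   9,   9]
  [ -6,  11, -34]

BᵀAᵀ = 
  [ -9,  10,  -5]
  [ -9,   9,   9]
  [ -6,  11, -34]

Both sides are equal — this is the standard identity (AB)ᵀ = BᵀAᵀ, which holds for all A, B.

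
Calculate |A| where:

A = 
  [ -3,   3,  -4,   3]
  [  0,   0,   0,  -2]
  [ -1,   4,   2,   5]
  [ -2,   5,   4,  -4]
60

Cofactor expansion along row 1: det(A) = a₁₁M₁₁ - a₁₂M₁₂ + a₁₃M₁₃ - a₁₄M₁₄

M₁₁ = det[[0, 0, -2]; [4, 2, 5]; [5, 4, -4]]
  = (0)·((2)(-4) - (5)(4)) - (0)·((4)(-4) - (5)(5)) + (-2)·((4)(4) - (2)(5))
  = (0)(-28) - (0)(-41) + (-2)(6)
  = -12
M₁₂ = det[[0, 0, -2]; [-1, 2, 5]; [-2, 4, -4]]
  = (0)·((2)(-4) - (5)(4)) - (0)·((-1)(-4) - (5)(-2)) + (-2)·((-1)(4) - (2)(-2))
  = (0)(-28) - (0)(14) + (-2)(0)
  = 0
M₁₃ = det[[0, 0, -2]; [-1, 4, 5]; [-2, 5, -4]]
  = (0)·((4)(-4) - (5)(5)) - (0)·((-1)(-4) - (5)(-2)) + (-2)·((-1)(5) - (4)(-2))
  = (0)(-41) - (0)(14) + (-2)(3)
  = -6
M₁₄ = det[[0, 0, 0]; [-1, 4, 2]; [-2, 5, 4]]
  = (0)·((4)(4) - (2)(5)) - (0)·((-1)(4) - (2)(-2)) + (0)·((-1)(5) - (4)(-2))
  = (0)(6) - (0)(0) + (0)(3)
  = 0

det(A) = (-3)(-12) - (3)(0) + (-4)(-6) - (3)(0) = 60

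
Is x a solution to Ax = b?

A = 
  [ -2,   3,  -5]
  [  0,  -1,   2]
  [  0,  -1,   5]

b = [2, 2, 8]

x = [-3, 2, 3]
No

Ax = [-3, 4, 13] ≠ b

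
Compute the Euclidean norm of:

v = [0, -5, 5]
7.071

||v||₂ = √((0)² + (-5)² + (5)²) = √50 = 7.071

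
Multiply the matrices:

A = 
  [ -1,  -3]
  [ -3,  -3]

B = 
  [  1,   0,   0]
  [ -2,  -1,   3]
A is 2×2 and B is 2×3, so AB is 2×3. Each entry is (row of A)·(column of B):
AB[1,1] = (-1)(1) + (-3)(-2) = 5
AB[1,2] = (-1)(0) + (-3)(-1) = 3
AB[1,3] = (-1)(0) + (-3)(3) = -9
AB[2,1] = (-3)(1) + (-3)(-2) = 3
AB[2,2] = (-3)(0) + (-3)(-1) = 3
AB[2,3] = (-3)(0) + (-3)(3) = -9

AB = 
  [  5,   3,  -9]
  [  3,   3,  -9]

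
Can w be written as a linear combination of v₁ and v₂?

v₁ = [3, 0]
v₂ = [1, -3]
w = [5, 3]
Yes

Form the augmented matrix and row-reduce:
[v₁|v₂|w] = 
  [  3,   1,   5]
  [  0,  -3,   3]
(already in echelon form — no row operations needed)

No row of the form [0 0 | nonzero], so the system is consistent. Back-substitution gives c₁ = 2, c₂ = -1: w = (2)·v₁ + (-1)·v₂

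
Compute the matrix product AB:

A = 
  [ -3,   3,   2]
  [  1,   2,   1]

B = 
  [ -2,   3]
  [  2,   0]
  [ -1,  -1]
A is 2×3 and B is 3×2, so AB is 2×2. Each entry is (row of A)·(column of B):
AB[1,1] = (-3)(-2) + (3)(2) + (2)(-1) = 10
AB[1,2] = (-3)(3) + (3)(0) + (2)(-1) = -11
AB[2,1] = (1)(-2) + (2)(2) + (1)(-1) = 1
AB[2,2] = (1)(3) + (2)(0) + (1)(-1) = 2

AB = 
  [ 10, -11]
  [  1,   2]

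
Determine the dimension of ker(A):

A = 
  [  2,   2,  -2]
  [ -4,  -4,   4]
nullity(A) = 2

Row reduce:
R2 → R2 + (2)·R1
REF = 
  [  2,   2,  -2]
  [  0,   0,   0]
Pivot columns: 1 → 1 pivot.
rank(A) = 1, so nullity(A) = 3 - 1 = 2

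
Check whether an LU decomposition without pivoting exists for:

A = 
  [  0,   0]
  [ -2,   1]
No.
A[1,1] = 0 but A[2,1] = -2 ≠ 0. Any LU with L unit lower triangular has (LU)[1,1] = U[1,1] and (LU)[2,1] = L[2,1]·U[1,1]; matching A forces U[1,1] = 0, which then forces (LU)[2,1] = 0 ≠ -2. A row swap (pivoting) is required.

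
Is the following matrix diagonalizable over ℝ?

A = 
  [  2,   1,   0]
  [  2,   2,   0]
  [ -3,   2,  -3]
Yes

Characteristic polynomial: det(λI - A) = λ³ - λ² - 10λ + 6
Testing integer divisors of the constant term: p(-3) = 0, so (λ + 3) is a factor:
p(λ) = (λ + 3)(λ² - 4λ + 2)
λ² - 4λ + 2 = 0  ⇒  λ = (4 ± √((-4)² - 4·(2)))/2 = (4 ± √(8))/2
  = 2 + √2,  2 - √2
Eigenvalues: -3, 2 + √2, 2 - √2  (≈ -3, 3.414, 0.5858)
The two irrational eigenvalues are distinct (simple), so each has alg. mult. = geom. mult. = 1.
λ=-3: alg. mult. = 1, geom. mult. = 3 - rank(A - (-3)I) = 3 - 2 = 1
Sum of geometric multiplicities equals n, so A has n independent eigenvectors.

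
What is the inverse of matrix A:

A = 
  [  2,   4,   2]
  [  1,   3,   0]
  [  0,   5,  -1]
det(A) = (2)·((3)(-1) - (0)(5)) - (4)·((1)(-1) - (0)(0)) + (2)·((1)(5) - (3)(0))
  = (2)(-3) - (4)(-1) + (2)(5)
  = 8
det(A) = 8 ≠ 0, so A is invertible.

Cofactors Cᵢⱼ = (-1)ⁱ⁺ʲ·Mᵢⱼ:
C = 
  [ -3,   1,   5]
  [ 14,  -2, -10]
  [ -6,   2,   2]

adj(A) = Cᵀ:
adj(A) = 
  [ -3,  14,  -6]
  [  1,  -2,   2]
  [  5, -10,   2]

A⁻¹ = (1/8) · adj(A):
A⁻¹ = 
  [-3/8,  7/4, -3/4]
  [ 1/8, -1/4,  1/4]
  [ 5/8, -5/4,  1/4]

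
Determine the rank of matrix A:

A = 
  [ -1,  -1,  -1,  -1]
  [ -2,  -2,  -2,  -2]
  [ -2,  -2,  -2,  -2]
Row reduce:
R2 → R2 - (2)·R1
R3 → R3 - (2)·R1
REF = 
  [ -1,  -1,  -1,  -1]
  [  0,   0,   0,   0]
  [  0,   0,   0,   0]
Pivot columns: 1 → 1 pivot.

rank(A) = 1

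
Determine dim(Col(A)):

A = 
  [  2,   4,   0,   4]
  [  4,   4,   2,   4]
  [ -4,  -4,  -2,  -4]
Row reduce:
R2 → R2 - (2)·R1
R3 → R3 + (2)·R1
R3 → R3 + (1)·R2
REF = 
  [  2,   4,   0,   4]
  [  0,  -4,   2,  -4]
  [  0,   0,   0,   0]
Pivot columns: 1, 2 → 2 pivots.
dim(Col(A)) = number of pivot columns = 2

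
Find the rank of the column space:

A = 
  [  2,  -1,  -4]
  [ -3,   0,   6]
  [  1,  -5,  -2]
dim(Col(A)) = 2

Row reduce:
R2 → R2 + (3/2)·R1
R3 → R3 - (1/2)·R1
R3 → R3 - (3)·R2
REF = 
  [   2,   -1,   -4]
  [   0, -3/2,    0]
  [   0,    0,    0]
Pivot columns: 1, 2 → 2 pivots.
dim(Col(A)) = number of pivot columns = 2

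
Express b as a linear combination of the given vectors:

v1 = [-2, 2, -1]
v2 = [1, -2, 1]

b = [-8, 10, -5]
c1 = 3, c2 = -2

b = 3·v1 + -2·v2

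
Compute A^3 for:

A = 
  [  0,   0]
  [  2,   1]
A² = A·A:
A²[1,1] = (0)(0) + (0)(2) = 0
A²[1,2] = (0)(0) + (0)(1) = 0
A²[2,1] = (2)(0) + (1)(2) = 2
A²[2,2] = (2)(0) + (1)(1) = 1
A² = 
  [  0,   0]
  [  2,   1]

A^3 = A^2·A:
A^3[1,1] = (0)(0) + (0)(2) = 0
A^3[1,2] = (0)(0) + (0)(1) = 0
A^3[2,1] = (2)(0) + (1)(2) = 2
A^3[2,2] = (2)(0) + (1)(1) = 1
A^3 = 
  [  0,   0]
  [  2,   1]

Therefore
A^3 = 
  [  0,   0]
  [  2,   1]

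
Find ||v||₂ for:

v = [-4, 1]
4.123

||v||₂ = √((-4)² + (1)²) = √17 = 4.123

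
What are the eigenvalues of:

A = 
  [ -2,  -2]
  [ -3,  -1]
tr(A) = -3, det(A) = -4
Characteristic polynomial: λ² - tr(A)λ + det(A) = λ² + 3λ - 4
λ² + 3λ - 4 = (λ + 4)(λ - 1)

λ = 1, -4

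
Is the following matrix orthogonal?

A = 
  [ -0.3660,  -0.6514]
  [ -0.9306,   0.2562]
No

AᵀA = 
  [  1,   0]
  [  0,   0.4900]
≠ I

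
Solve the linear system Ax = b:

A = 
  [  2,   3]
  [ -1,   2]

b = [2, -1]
x = [1, 0]

Row reduce the augmented matrix [A|b]:
R2 → R2 + (1/2)·R1
REF = 
  [  2,   3,   2]
  [  0, 7/2,   0]

Back-substitution:
x₂ = 0 / (7/2) = 0
x₁ = (2 - (3)(0)) / 2 = 1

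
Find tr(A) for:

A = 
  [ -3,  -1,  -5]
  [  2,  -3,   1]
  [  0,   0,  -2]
-8

tr(A) = -3 + -3 + -2 = -8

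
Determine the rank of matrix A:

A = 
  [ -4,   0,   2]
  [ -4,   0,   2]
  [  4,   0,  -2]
Row reduce:
R2 → R2 - (1)·R1
R3 → R3 + (1)·R1
REF = 
  [ -4,   0,   2]
  [  0,   0,   0]
  [  0,   0,   0]
Pivot columns: 1 → 1 pivot.

rank(A) = 1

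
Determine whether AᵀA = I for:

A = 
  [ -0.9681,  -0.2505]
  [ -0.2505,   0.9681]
Yes

AᵀA = 
  [  1,   0]
  [  0,   1]
≈ I (equal to I up to the 4-dp rounding of the entries)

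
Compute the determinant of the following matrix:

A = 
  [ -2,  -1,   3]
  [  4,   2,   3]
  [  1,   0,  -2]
-9

Cofactor expansion along row 1:
det(A) = (-2)·((2)(-2) - (3)(0)) - (-1)·((4)(-2) - (3)(1)) + (3)·((4)(0) - (2)(1))
  = (-2)(-4) - (-1)(-11) + (3)(-2)
  = -9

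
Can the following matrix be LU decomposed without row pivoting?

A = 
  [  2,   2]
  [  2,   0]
Yes.
A[1,1] = 2 ≠ 0, so Gaussian elimination proceeds without a row swap: multiplier ℓ₂₁ = (2)/(2) = 1, and U[2,2] = 0 - (1)(2) = -2.
L = 
  [  1,   0]
  [  1,   1]
U = 
  [  2,   2]
  [  0,  -2]
Check row 2 of LU: [(1)(2), (1)(2) + (-2)] = [2, 0] = row 2 of A ✓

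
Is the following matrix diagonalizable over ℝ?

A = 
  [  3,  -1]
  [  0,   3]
No

tr(A) = 6, det(A) = 9
Characteristic polynomial: λ² - tr(A)λ + det(A) = λ² - 6λ + 9
λ² - 6λ + 9 = (λ - 3)²
Eigenvalues: 3, 3
λ=3: alg. mult. = 2, geom. mult. = 2 - rank(A - (3)I) = 2 - 1 = 1
Sum of geometric multiplicities = 1 < n = 2, so there aren't enough independent eigenvectors.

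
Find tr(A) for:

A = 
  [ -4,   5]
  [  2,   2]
-2

tr(A) = -4 + 2 = -2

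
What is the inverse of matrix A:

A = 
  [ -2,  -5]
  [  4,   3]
det(A) = (-2)(3) - (-5)(4) = 14
For a 2×2 matrix, A⁻¹ = (1/det(A)) · [[d, -b], [-c, a]]
    = (1/14) · [[3, 5], [-4, -2]]

A⁻¹ = 
  [3/14, 5/14]
  [-2/7, -1/7]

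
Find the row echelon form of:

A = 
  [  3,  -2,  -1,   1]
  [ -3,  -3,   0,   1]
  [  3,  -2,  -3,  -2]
Row operations:
R2 → R2 + (1)·R1
R3 → R3 - (1)·R1

Resulting echelon form:
REF = 
  [  3,  -2,  -1,   1]
  [  0,  -5,  -1,   2]
  [  0,   0,  -2,  -3]

Rank = 3 (number of non-zero pivot rows).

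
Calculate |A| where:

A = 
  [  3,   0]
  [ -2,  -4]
For a 2×2 matrix, det = ad - bc = (3)(-4) - (0)(-2) = -12

det(A) = -12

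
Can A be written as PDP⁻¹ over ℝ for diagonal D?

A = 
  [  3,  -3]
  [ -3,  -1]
Yes

tr(A) = 2, det(A) = -12
Characteristic polynomial: λ² - tr(A)λ + det(A) = λ² - 2λ - 12
λ² - 2λ - 12 = 0  ⇒  λ = (2 ± √((-2)² - 4·(-12)))/2 = (2 ± √(52))/2
  = 1 + √13,  1 - √13
Eigenvalues: 1 + √13, 1 - √13  (≈ 4.606, -2.606)
The two irrational eigenvalues are distinct (simple), so each has alg. mult. = geom. mult. = 1.
Sum of geometric multiplicities equals n, so A has n independent eigenvectors.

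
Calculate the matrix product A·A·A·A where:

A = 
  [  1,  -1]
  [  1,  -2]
A² = A·A:
A²[1,1] = (1)(1) + (-1)(1) = 0
A²[1,2] = (1)(-1) + (-1)(-2) = 1
A²[2,1] = (1)(1) + (-2)(1) = -1
A²[2,2] = (1)(-1) + (-2)(-2) = 3
A² = 
  [  0,   1]
  [ -1,   3]

A^3 = A^2·A:
A^3[1,1] = (0)(1) + (1)(1) = 1
A^3[1,2] = (0)(-1) + (1)(-2) = -2
A^3[2,1] = (-1)(1) + (3)(1) = 2
A^3[2,2] = (-1)(-1) + (3)(-2) = -5
A^3 = 
  [  1,  -2]
  [  2,  -5]

A^4 = A^3·A:
A^4[1,1] = (1)(1) + (-2)(1) = -1
A^4[1,2] = (1)(-1) + (-2)(-2) = 3
A^4[2,1] = (2)(1) + (-5)(1) = -3
A^4[2,2] = (2)(-1) + (-5)(-2) = 8
A^4 = 
  [ -1,   3]
  [ -3,   8]

Therefore
A^4 = 
  [ -1,   3]
  [ -3,   8]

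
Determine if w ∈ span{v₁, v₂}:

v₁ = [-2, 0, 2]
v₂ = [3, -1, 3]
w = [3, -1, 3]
Yes

Form the augmented matrix and row-reduce:
[v₁|v₂|w] = 
  [ -2,   3,   3]
  [  0,  -1,  -1]
  [  2,   3,   3]
R3 → R3 + (1)·R1
R3 → R3 + (6)·R2
REF = 
  [ -2,   3,   3]
  [  0,  -1,  -1]
  [  0,   0,   0]

No row of the form [0 0 | nonzero], so the system is consistent. Back-substitution gives c₁ = 0, c₂ = 1: w = (0)·v₁ + (1)·v₂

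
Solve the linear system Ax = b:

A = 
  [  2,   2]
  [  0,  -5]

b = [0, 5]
Row reduce the augmented matrix [A|b]:
(already in echelon form)
REF = 
  [  2,   2,   0]
  [  0,  -5,   5]

Back-substitution:
x₂ = 5 / (-5) = -1
x₁ = (0 - (2)(-1)) / 2 = 1

x = [1, -1]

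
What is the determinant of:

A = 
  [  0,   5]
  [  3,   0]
For a 2×2 matrix, det = ad - bc = (0)(0) - (5)(3) = -15

det(A) = -15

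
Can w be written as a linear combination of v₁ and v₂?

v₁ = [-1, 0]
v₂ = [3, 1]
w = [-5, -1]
Yes

Form the augmented matrix and row-reduce:
[v₁|v₂|w] = 
  [ -1,   3,  -5]
  [  0,   1,  -1]
(already in echelon form — no row operations needed)

No row of the form [0 0 | nonzero], so the system is consistent. Back-substitution gives c₁ = 2, c₂ = -1: w = (2)·v₁ + (-1)·v₂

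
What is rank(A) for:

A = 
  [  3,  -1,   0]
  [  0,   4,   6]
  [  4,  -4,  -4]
rank(A) = 2

Row reduce:
R3 → R3 - (4/3)·R1
R3 → R3 + (2/3)·R2
REF = 
  [  3,  -1,   0]
  [  0,   4,   6]
  [  0,   0,   0]
Pivot columns: 1, 2 → 2 pivots.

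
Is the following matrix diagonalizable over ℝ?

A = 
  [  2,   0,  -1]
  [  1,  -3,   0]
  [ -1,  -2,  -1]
Yes

Characteristic polynomial: det(λI - A) = λ³ + 2λ² - 6λ - 11
By the rational root theorem any rational root is an integer dividing 11; none of those is a root, so p(λ) has no rational roots and hence (being an irreducible cubic) no repeated roots.
Discriminant of the cubic: Δ = 469
Δ > 0 ⇒ three distinct real eigenvalues: λ ≈ -2.719, -1.684, 2.403
Three distinct real eigenvalues, so A has 3 independent eigenvectors.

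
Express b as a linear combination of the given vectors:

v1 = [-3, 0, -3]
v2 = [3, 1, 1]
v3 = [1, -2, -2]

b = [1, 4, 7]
c1 = -1, c2 = 0, c3 = -2

b = -1·v1 + 0·v2 + -2·v3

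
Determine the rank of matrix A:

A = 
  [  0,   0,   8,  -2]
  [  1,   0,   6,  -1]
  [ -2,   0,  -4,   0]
rank(A) = 2

Row reduce:
Swap R1 ↔ R2
R3 → R3 + (2)·R1
R3 → R3 - (1)·R2
REF = 
  [  1,   0,   6,  -1]
  [  0,   0,   8,  -2]
  [  0,   0,   0,   0]
Pivot columns: 1, 3 → 2 pivots.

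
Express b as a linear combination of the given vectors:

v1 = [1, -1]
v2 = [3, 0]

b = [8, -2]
c1 = 2, c2 = 2

b = 2·v1 + 2·v2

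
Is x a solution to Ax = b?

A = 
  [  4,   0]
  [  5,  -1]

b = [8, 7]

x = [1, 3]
No

Ax = [4, 2] ≠ b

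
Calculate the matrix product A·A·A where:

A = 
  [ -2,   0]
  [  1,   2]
A^3 = 
  [ -8,   0]
  [  4,   8]

A² = A·A:
A²[1,1] = (-2)(-2) + (0)(1) = 4
A²[1,2] = (-2)(0) + (0)(2) = 0
A²[2,1] = (1)(-2) + (2)(1) = 0
A²[2,2] = (1)(0) + (2)(2) = 4
A² = 
  [  4,   0]
  [  0,   4]

A^3 = A^2·A:
A^3[1,1] = (4)(-2) + (0)(1) = -8
A^3[1,2] = (4)(0) + (0)(2) = 0
A^3[2,1] = (0)(-2) + (4)(1) = 4
A^3[2,2] = (0)(0) + (4)(2) = 8
A^3 = 
  [ -8,   0]
  [  4,   8]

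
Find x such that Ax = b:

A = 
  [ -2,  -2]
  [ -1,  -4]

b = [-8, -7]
Row reduce the augmented matrix [A|b]:
R2 → R2 - (1/2)·R1
REF = 
  [ -2,  -2,  -8]
  [  0,  -3,  -3]

Back-substitution:
x₂ = (-3) / (-3) = 1
x₁ = (-8 - (-2)(1)) / (-2) = 3

x = [3, 1]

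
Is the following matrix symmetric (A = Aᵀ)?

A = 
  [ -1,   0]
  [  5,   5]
No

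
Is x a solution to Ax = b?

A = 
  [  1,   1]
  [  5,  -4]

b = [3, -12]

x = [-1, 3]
No

Ax = [2, -17] ≠ b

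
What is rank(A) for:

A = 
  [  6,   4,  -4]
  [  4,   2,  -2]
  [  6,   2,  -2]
rank(A) = 2

Row reduce:
R2 → R2 - (2/3)·R1
R3 → R3 - (1)·R1
R3 → R3 - (3)·R2
REF = 
  [   6,    4,   -4]
  [   0, -2/3,  2/3]
  [   0,    0,    0]
Pivot columns: 1, 2 → 2 pivots.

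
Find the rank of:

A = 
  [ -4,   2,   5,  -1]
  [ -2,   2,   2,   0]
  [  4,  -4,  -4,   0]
rank(A) = 2

Row reduce:
R2 → R2 - (1/2)·R1
R3 → R3 + (1)·R1
R3 → R3 + (2)·R2
REF = 
  [  -4,    2,    5,   -1]
  [   0,    1, -1/2,  1/2]
  [   0,    0,    0,    0]
Pivot columns: 1, 2 → 2 pivots.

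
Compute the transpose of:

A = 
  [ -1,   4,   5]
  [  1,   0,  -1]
Aᵀ = 
  [ -1,   1]
  [  4,   0]
  [  5,  -1]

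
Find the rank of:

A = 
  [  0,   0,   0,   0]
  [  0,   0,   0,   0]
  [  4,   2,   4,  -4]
Row reduce:
Swap R1 ↔ R3
REF = 
  [  4,   2,   4,  -4]
  [  0,   0,   0,   0]
  [  0,   0,   0,   0]
Pivot columns: 1 → 1 pivot.

rank(A) = 1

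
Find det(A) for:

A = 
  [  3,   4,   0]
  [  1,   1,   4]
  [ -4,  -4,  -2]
-14

Cofactor expansion along row 1:
det(A) = (3)·((1)(-2) - (4)(-4)) - (4)·((1)(-2) - (4)(-4)) + (0)·((1)(-4) - (1)(-4))
  = (3)(14) - (4)(14) + (0)(0)
  = -14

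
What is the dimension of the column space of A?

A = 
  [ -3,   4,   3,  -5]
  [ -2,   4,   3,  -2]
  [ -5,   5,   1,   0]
dim(Col(A)) = 3

Row reduce:
R2 → R2 - (2/3)·R1
R3 → R3 - (5/3)·R1
R3 → R3 + (5/4)·R2
REF = 
  [   -3,     4,     3,    -5]
  [    0,   4/3,     1,   4/3]
  [    0,     0, -11/4,    10]
Pivot columns: 1, 2, 3 → 3 pivots.
dim(Col(A)) = number of pivot columns = 3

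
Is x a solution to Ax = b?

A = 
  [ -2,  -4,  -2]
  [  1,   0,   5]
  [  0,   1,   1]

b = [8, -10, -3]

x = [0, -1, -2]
Yes

Ax = [8, -10, -3] = b ✓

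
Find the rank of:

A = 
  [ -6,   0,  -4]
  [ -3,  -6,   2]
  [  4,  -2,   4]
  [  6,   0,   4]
rank(A) = 2

Row reduce:
R2 → R2 - (1/2)·R1
R3 → R3 + (2/3)·R1
R4 → R4 + (1)·R1
R3 → R3 - (1/3)·R2
REF = 
  [ -6,   0,  -4]
  [  0,  -6,   4]
  [  0,   0,   0]
  [  0,   0,   0]
Pivot columns: 1, 2 → 2 pivots.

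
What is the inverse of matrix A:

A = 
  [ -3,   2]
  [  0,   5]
det(A) = (-3)(5) - (2)(0) = -15
For a 2×2 matrix, A⁻¹ = (1/det(A)) · [[d, -b], [-c, a]]
    = (-1/15) · [[5, -2], [0, -3]]

A⁻¹ = 
  [-1/3, 2/15]
  [   0,  1/5]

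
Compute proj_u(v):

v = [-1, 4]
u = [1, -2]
proj_u(v) = [-9/5, 18/5]

v·u = (-1)(1) + (4)(-2) = -9
u·u = (1)² + (-2)² = 5
proj_u(v) = (v·u / u·u) × u = (-9/5) × u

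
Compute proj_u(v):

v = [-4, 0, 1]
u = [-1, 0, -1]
v·u = (-4)(-1) + (0)(0) + (1)(-1) = 3
u·u = (-1)² + (0)² + (-1)² = 2
proj_u(v) = (v·u / u·u) × u = (3/2) × u

proj_u(v) = [-3/2, 0, -3/2]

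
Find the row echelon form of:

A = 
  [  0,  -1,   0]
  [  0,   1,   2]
Row operations:
R2 → R2 + (1)·R1

Resulting echelon form:
REF = 
  [  0,  -1,   0]
  [  0,   0,   2]

Rank = 2 (number of non-zero pivot rows).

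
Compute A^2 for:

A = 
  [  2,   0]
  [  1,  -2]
A² = A·A:
A²[1,1] = (2)(2) + (0)(1) = 4
A²[1,2] = (2)(0) + (0)(-2) = 0
A²[2,1] = (1)(2) + (-2)(1) = 0
A²[2,2] = (1)(0) + (-2)(-2) = 4
A² = 
  [  4,   0]
  [  0,   4]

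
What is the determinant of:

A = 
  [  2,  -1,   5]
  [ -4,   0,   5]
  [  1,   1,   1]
-39

Cofactor expansion along row 1:
det(A) = (2)·((0)(1) - (5)(1)) - (-1)·((-4)(1) - (5)(1)) + (5)·((-4)(1) - (0)(1))
  = (2)(-5) - (-1)(-9) + (5)(-4)
  = -39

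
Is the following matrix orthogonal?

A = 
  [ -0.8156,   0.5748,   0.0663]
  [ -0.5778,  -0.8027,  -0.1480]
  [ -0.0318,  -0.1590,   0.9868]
Yes

AᵀA = 
  [  1.0001,   0,   0.0001]
  [  0,   1,   0]
  [  0.0001,   0,   1.0001]
≈ I (equal to I up to the 4-dp rounding of the entries)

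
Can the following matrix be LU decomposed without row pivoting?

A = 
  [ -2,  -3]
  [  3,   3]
Yes.
A[1,1] = -2 ≠ 0, so Gaussian elimination proceeds without a row swap: multiplier ℓ₂₁ = (3)/(-2) = -3/2, and U[2,2] = 3 - (-3/2)(-3) = -3/2.
L = 
  [   1,    0]
  [-3/2,    1]
U = 
  [  -2,   -3]
  [   0, -3/2]
Check row 2 of LU: [(-3/2)(-2), (-3/2)(-3) + (-3/2)] = [3, 3] = row 2 of A ✓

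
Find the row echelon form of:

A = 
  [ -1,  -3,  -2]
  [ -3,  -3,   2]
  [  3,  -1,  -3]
Row operations:
R2 → R2 - (3)·R1
R3 → R3 + (3)·R1
R3 → R3 + (5/3)·R2

Resulting echelon form:
REF = 
  [  -1,   -3,   -2]
  [   0,    6,    8]
  [   0,    0, 13/3]

Rank = 3 (number of non-zero pivot rows).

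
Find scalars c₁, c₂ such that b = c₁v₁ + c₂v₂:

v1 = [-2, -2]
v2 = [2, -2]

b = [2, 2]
c1 = -1, c2 = 0

b = -1·v1 + 0·v2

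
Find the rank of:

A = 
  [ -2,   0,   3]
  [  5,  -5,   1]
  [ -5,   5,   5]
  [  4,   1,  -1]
Row reduce:
R2 → R2 + (5/2)·R1
R3 → R3 - (5/2)·R1
R4 → R4 + (2)·R1
R3 → R3 + (1)·R2
R4 → R4 + (1/5)·R2
R4 → R4 - (67/60)·R3
REF = 
  [  -2,    0,    3]
  [   0,   -5, 17/2]
  [   0,    0,    6]
  [   0,    0,    0]
Pivot columns: 1, 2, 3 → 3 pivots.

rank(A) = 3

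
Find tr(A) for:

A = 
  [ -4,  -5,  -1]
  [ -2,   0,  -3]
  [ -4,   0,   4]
0

tr(A) = -4 + 0 + 4 = 0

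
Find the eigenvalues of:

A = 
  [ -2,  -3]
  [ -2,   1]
λ = (-1 + √33)/2, (-1 - √33)/2  (≈ 2.372, -3.372)

tr(A) = -1, det(A) = -8
Characteristic polynomial: λ² - tr(A)λ + det(A) = λ² + λ - 8
λ² + λ - 8 = 0  ⇒  λ = (-1 ± √((1)² - 4·(-8)))/2 = (-1 ± √(33))/2
  = (-1 + √33)/2,  (-1 - √33)/2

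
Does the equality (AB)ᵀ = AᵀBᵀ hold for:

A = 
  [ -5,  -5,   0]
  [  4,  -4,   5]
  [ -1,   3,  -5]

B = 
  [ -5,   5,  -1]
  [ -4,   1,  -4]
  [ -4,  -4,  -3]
No

(AB)ᵀ = 
  [ 45, -24,  13]
  [-30,  -4,  18]
  [ 25,  -3,   4]

AᵀBᵀ = 
  [ 46,  28,   7]
  [  2,   4,  27]
  [ 30,  25,  -5]

The two matrices differ, so (AB)ᵀ ≠ AᵀBᵀ in general. The correct identity is (AB)ᵀ = BᵀAᵀ.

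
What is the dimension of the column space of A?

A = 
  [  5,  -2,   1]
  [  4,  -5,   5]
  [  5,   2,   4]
Row reduce:
R2 → R2 - (4/5)·R1
R3 → R3 - (1)·R1
R3 → R3 + (20/17)·R2
REF = 
  [     5,     -2,      1]
  [     0,  -17/5,   21/5]
  [     0,      0, 135/17]
Pivot columns: 1, 2, 3 → 3 pivots.
dim(Col(A)) = number of pivot columns = 3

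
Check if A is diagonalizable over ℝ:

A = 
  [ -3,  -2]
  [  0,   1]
Yes

tr(A) = -2, det(A) = -3
Characteristic polynomial: λ² - tr(A)λ + det(A) = λ² + 2λ - 3
λ² + 2λ - 3 = (λ + 3)(λ - 1)
Eigenvalues: 1, -3
λ=-3: alg. mult. = 1, geom. mult. = 2 - rank(A - (-3)I) = 2 - 1 = 1
λ=1: alg. mult. = 1, geom. mult. = 2 - rank(A - (1)I) = 2 - 1 = 1
Sum of geometric multiplicities equals n, so A has n independent eigenvectors.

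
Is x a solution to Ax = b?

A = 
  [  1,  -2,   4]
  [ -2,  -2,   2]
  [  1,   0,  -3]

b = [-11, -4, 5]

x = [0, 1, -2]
No

Ax = [-10, -6, 6] ≠ b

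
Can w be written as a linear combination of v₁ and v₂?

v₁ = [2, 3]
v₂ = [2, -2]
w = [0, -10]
Yes

Form the augmented matrix and row-reduce:
[v₁|v₂|w] = 
  [  2,   2,   0]
  [  3,  -2, -10]
R2 → R2 - (3/2)·R1
REF = 
  [  2,   2,   0]
  [  0,  -5, -10]

No row of the form [0 0 | nonzero], so the system is consistent. Back-substitution gives c₁ = -2, c₂ = 2: w = (-2)·v₁ + (2)·v₂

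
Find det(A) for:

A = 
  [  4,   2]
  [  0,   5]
For a 2×2 matrix, det = ad - bc = (4)(5) - (2)(0) = 20

det(A) = 20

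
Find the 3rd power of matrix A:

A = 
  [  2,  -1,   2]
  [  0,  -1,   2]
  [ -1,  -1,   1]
A² = A·A:
A²[1,1] = (2)(2) + (-1)(0) + (2)(-1) = 2
A²[1,2] = (2)(-1) + (-1)(-1) + (2)(-1) = -3
A²[1,3] = (2)(2) + (-1)(2) + (2)(1) = 4
A²[2,1] = (0)(2) + (-1)(0) + (2)(-1) = -2
A²[2,2] = (0)(-1) + (-1)(-1) + (2)(-1) = -1
A²[2,3] = (0)(2) + (-1)(2) + (2)(1) = 0
A²[3,1] = (-1)(2) + (-1)(0) + (1)(-1) = -3
A²[3,2] = (-1)(-1) + (-1)(-1) + (1)(-1) = 1
A²[3,3] = (-1)(2) + (-1)(2) + (1)(1) = -3
A² = 
  [  2,  -3,   4]
  [ -2,  -1,   0]
  [ -3,   1,  -3]

A^3 = A^2·A:
A^3[1,1] = (2)(2) + (-3)(0) + (4)(-1) = 0
A^3[1,2] = (2)(-1) + (-3)(-1) + (4)(-1) = -3
A^3[1,3] = (2)(2) + (-3)(2) + (4)(1) = 2
A^3[2,1] = (-2)(2) + (-1)(0) + (0)(-1) = -4
A^3[2,2] = (-2)(-1) + (-1)(-1) + (0)(-1) = 3
A^3[2,3] = (-2)(2) + (-1)(2) + (0)(1) = -6
A^3[3,1] = (-3)(2) + (1)(0) + (-3)(-1) = -3
A^3[3,2] = (-3)(-1) + (1)(-1) + (-3)(-1) = 5
A^3[3,3] = (-3)(2) + (1)(2) + (-3)(1) = -7
A^3 = 
  [  0,  -3,   2]
  [ -4,   3,  -6]
  [ -3,   5,  -7]

Therefore
A^3 = 
  [  0,  -3,   2]
  [ -4,   3,  -6]
  [ -3,   5,  -7]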